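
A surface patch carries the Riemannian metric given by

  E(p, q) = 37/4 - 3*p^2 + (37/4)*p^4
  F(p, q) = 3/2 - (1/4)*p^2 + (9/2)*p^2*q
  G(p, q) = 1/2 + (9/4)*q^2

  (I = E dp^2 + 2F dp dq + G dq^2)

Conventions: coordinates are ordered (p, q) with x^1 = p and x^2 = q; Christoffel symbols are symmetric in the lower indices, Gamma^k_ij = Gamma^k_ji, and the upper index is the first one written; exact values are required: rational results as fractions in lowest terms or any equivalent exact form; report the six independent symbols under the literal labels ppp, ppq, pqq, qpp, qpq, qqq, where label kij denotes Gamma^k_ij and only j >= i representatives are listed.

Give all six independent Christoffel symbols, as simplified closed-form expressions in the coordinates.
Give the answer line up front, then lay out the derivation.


Answer: Gamma_ppp = (18*p^3*q^2 + 72*p^3*q + 146*p^3 - 108*p*q^2 - 216*p*q - 12*p)/(9*p^4*q^2 + 36*p^4*q + 73*p^4 - 108*p^2*q^2 - 216*p^2*q - 12*p^2 + 333*q^2 + 38), Gamma_ppq = 0, Gamma_pqq = (9*p^2*q + 36*p^2 - 54*q)/(9*p^4*q^2 + 36*p^4*q + 73*p^4 - 108*p^2*q^2 - 216*p^2*q - 12*p^2 + 333*q^2 + 38), Gamma_qpp = (-216*p^3*q - 432*p^3 + 1332*p*q - 2*p)/(9*p^4*q^2 + 36*p^4*q + 73*p^4 - 108*p^2*q^2 - 216*p^2*q - 12*p^2 + 333*q^2 + 38), Gamma_qpq = 0, Gamma_qqq = (9*p^4*q + 18*p^4 - 108*p^2*q - 108*p^2 + 333*q)/(9*p^4*q^2 + 36*p^4*q + 73*p^4 - 108*p^2*q^2 - 216*p^2*q - 12*p^2 + 333*q^2 + 38)

E = 37/4 - 3*p^2 + (37/4)*p^4; F = 3/2 - (1/4)*p^2 + (9/2)*p^2*q; G = 1/2 + (9/4)*q^2
Gamma^k_ij = (1/2) g^{kl} (d_i g_jl + d_j g_il - d_l g_ij), with g^inv = (1/(EG-F^2)) [[G, -F], [-F, E]]
first partials: E_p = -6*p + 37*p^3, E_q = 0, F_p = -(1/2)*p + 9*p*q, F_q = (9/2)*p^2, G_p = 0, G_q = (9/2)*q
D = EG - F^2 = 19/8 + (333/16)*q^2 - (3/4)*p^2 - (27/2)*p^2*q - (27/4)*p^2*q^2 + (73/16)*p^4 + (9/4)*p^4*q + (9/16)*p^4*q^2
expanded: Gamma^p_pp = (G E_p - 2F F_p + F E_q)/(2D), Gamma^p_pq = (G E_q - F G_p)/(2D), Gamma^p_qq = (2G F_q - G G_p - F G_q)/(2D), Gamma^q_pp = (2E F_p - E E_q - F E_p)/(2D), Gamma^q_pq = (E G_p - F E_q)/(2D), Gamma^q_qq = (E G_q - 2F F_q + F G_p)/(2D); substitute and cancel common factors


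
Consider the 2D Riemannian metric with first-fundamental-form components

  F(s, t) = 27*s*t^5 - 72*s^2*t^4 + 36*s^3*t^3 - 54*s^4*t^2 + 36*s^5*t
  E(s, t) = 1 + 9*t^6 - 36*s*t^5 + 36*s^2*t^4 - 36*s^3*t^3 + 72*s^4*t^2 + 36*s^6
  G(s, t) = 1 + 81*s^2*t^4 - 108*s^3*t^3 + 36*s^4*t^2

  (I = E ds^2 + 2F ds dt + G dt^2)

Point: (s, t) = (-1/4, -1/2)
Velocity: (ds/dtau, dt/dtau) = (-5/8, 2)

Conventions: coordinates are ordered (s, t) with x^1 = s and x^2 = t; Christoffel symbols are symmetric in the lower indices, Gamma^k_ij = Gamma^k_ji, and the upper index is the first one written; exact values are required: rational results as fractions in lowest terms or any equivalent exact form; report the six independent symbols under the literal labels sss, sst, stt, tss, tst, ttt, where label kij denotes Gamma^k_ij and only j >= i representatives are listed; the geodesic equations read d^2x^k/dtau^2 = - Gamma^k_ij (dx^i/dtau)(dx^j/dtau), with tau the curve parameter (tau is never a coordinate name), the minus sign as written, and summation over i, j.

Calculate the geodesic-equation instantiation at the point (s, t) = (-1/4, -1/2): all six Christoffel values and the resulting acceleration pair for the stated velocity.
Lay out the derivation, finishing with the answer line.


E = 1033/1024, F = -9/256, G = 73/64 at the point
E_s = -63/128, E_t = 9/64, F_s = 135/128, F_t = -27/256, G_s = -9/16, G_t = -45/32
EG - F^2 = 1177/1024;  g^inv = (1024/1177) * [[73/64, 9/256], [9/256, 1033/1024]]
first-kind symbols [ij,l] = (1/2)(d_i g_jl + d_j g_il - d_l g_ij): [ss,s] = E_s/2 = -63/256, [ss,t] = F_s - E_t/2 = 63/64, [st,s] = E_t/2 = 9/128, [st,t] = G_s/2 = -9/32, [tt,s] = F_t - G_s/2 = 45/256, [tt,t] = G_t/2 = -45/64
Gamma^s_ij = (G*[ij,s] - F*[ij,t])/(EG - F^2), Gamma^t_ij = (E*[ij,t] - F*[ij,s])/(EG - F^2)
Gamma_sss = -252/1177, Gamma_sst = 72/1177, Gamma_stt = 180/1177, Gamma_tss = 1008/1177, Gamma_tst = -288/1177, Gamma_ttt = -720/1177
d^2s/dtau^2 = -(Gamma_sss*(-5/8)^2 + 2*Gamma_sst*(-5/8)*(2) + Gamma_stt*(2)^2) = -7065/18832
d^2t/dtau^2 = -(Gamma_tss*(-5/8)^2 + 2*Gamma_tst*(-5/8)*(2) + Gamma_ttt*(2)^2) = 7065/4708

Answer: Gamma_sss = -252/1177, Gamma_sst = 72/1177, Gamma_stt = 180/1177, Gamma_tss = 1008/1177, Gamma_tst = -288/1177, Gamma_ttt = -720/1177; accelerations (d^2s/dtau^2, d^2t/dtau^2) = (-7065/18832, 7065/4708)


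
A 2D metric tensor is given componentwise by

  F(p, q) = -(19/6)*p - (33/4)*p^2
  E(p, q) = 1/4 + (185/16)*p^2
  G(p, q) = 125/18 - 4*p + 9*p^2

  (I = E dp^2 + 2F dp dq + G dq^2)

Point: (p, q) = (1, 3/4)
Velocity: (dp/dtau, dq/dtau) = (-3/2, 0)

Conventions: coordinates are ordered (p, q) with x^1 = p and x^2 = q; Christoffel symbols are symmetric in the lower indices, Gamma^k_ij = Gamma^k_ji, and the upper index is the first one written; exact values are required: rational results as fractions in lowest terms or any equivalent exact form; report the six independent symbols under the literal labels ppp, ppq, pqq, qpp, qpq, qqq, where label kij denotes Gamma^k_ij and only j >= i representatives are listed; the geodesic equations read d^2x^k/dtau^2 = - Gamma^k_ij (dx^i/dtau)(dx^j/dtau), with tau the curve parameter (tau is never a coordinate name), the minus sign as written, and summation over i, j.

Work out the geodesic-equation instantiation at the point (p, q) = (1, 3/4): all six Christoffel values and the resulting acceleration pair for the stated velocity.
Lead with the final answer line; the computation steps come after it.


Answer: Gamma_ppp = -24889/3097, Gamma_ppq = 23016/3097, Gamma_pqq = -24080/3097, Gamma_qpp = -57777/6194, Gamma_qpq = 23814/3097, Gamma_qqq = -23016/3097; accelerations (d^2p/dtau^2, d^2q/dtau^2) = (224001/12388, 519993/24776)

E = 189/16, F = -137/12, G = 215/18 at the point
E_p = 185/8, E_q = 0, F_p = -59/3, F_q = 0, G_p = 14, G_q = 0
EG - F^2 = 3097/288;  g^inv = (288/3097) * [[215/18, 137/12], [137/12, 189/16]]
first-kind symbols [ij,l] = (1/2)(d_i g_jl + d_j g_il - d_l g_ij): [pp,p] = E_p/2 = 185/16, [pp,q] = F_p - E_q/2 = -59/3, [pq,p] = E_q/2 = 0, [pq,q] = G_p/2 = 7, [qq,p] = F_q - G_p/2 = -7, [qq,q] = G_q/2 = 0
Gamma^p_ij = (G*[ij,p] - F*[ij,q])/(EG - F^2), Gamma^q_ij = (E*[ij,q] - F*[ij,p])/(EG - F^2)
Gamma_ppp = -24889/3097, Gamma_ppq = 23016/3097, Gamma_pqq = -24080/3097, Gamma_qpp = -57777/6194, Gamma_qpq = 23814/3097, Gamma_qqq = -23016/3097
d^2p/dtau^2 = -(Gamma_ppp*(-3/2)^2 + 2*Gamma_ppq*(-3/2)*(0) + Gamma_pqq*(0)^2) = 224001/12388
d^2q/dtau^2 = -(Gamma_qpp*(-3/2)^2 + 2*Gamma_qpq*(-3/2)*(0) + Gamma_qqq*(0)^2) = 519993/24776


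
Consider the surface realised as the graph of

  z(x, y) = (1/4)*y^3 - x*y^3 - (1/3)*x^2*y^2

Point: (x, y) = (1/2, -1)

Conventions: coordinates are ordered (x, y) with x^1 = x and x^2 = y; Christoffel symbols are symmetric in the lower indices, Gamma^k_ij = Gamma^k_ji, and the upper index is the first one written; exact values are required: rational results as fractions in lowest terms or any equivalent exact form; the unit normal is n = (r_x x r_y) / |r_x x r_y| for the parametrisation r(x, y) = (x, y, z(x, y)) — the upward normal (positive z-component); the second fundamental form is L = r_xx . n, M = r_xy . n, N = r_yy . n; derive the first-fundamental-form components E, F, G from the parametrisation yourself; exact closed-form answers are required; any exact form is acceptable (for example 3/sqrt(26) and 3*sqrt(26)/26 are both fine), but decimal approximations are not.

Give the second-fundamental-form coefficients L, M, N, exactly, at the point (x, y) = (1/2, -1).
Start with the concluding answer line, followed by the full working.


Answer: L = -8*sqrt(257)/257, M = -28*sqrt(257)/257, N = 16*sqrt(257)/257

z_x = 2/3, z_y = -7/12, z_xx = -2/3, z_xy = -7/3, z_yy = 4/3
E = 13/9, F = -7/18, G = 193/144; answer radicand W^2 = 257/144
unnormalised second-form numerators: l = -2/3, m = -7/3, n = 4/3; L = l/sqrt(257/144), and similarly M = m/sqrt(W^2), N = n/sqrt(W^2)


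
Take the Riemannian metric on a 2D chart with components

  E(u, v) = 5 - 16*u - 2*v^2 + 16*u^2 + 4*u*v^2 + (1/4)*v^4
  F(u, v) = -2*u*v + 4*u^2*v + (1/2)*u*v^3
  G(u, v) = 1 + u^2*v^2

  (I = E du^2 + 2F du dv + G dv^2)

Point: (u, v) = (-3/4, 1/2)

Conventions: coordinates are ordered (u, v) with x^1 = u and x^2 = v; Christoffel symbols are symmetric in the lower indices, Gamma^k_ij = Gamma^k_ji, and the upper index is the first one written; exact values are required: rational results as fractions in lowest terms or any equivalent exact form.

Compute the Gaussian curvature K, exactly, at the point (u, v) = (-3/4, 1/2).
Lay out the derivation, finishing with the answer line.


E = 1585/64, F = 117/64, G = 73/64, EG - F^2 = 797/32 at the point
E_u = -39, E_v = -39/8, F_u = -63/16, F_v = 111/32, G_u = -3/8, G_v = 9/16
E_vv = -37/4, F_uv = -61/8, G_uu = 1/2
K follows from Brioschi's formula, (det M1 - det M2)/(EG - F^2)^2.
M1 = [[-E_vv/2 + F_uv - G_uu/2, E_u/2, F_u - E_v/2], [F_v - G_u/2, E, F], [G_v/2, F, G]] = [[-13/4, -39/2, -3/2], [117/32, 1585/64, 117/64], [9/32, 117/64, 73/64]]; det M1 = -1181/128
M2 = [[0, E_v/2, G_u/2], [E_v/2, E, F], [G_u/2, F, G]] = [[0, -39/16, -3/16], [-39/16, 1585/64, 117/64], [-3/16, 117/64, 73/64]]; det M2 = -765/128
det M1 - det M2 = -13/4; K = -13/4 / (797/32)^2 = -3328/635209

Answer: K = -3328/635209


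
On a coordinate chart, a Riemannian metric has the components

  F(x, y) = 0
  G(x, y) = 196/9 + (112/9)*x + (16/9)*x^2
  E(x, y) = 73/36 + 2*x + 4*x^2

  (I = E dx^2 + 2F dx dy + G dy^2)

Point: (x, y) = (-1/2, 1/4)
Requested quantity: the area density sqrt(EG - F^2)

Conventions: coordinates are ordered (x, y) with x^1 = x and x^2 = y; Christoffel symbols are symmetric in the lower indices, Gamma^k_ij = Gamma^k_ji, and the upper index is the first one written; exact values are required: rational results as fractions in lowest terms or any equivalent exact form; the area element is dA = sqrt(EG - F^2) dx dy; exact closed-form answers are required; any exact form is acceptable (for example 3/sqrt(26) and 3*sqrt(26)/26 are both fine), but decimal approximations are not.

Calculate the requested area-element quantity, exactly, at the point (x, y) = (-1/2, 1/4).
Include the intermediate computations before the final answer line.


E = 73/36, F = 0, G = 16; EG - F^2 = 292/9

Answer: sqrt(EG - F^2) = 2*sqrt(73)/3


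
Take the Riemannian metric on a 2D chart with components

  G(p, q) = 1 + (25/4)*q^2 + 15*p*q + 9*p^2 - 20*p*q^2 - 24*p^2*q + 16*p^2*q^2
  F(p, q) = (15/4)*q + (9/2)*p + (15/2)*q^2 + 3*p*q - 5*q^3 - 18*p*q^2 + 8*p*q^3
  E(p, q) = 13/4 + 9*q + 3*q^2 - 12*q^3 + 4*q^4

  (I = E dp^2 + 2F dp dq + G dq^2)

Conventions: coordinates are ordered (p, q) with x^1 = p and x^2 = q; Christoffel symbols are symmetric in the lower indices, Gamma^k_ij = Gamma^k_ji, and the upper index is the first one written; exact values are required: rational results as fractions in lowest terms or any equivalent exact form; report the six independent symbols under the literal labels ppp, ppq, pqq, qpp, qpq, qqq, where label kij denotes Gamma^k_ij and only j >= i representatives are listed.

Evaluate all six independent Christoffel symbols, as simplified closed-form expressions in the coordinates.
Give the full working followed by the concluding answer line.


E = 13/4 + 9*q + 3*q^2 - 12*q^3 + 4*q^4; F = (15/4)*q + (9/2)*p + (15/2)*q^2 + 3*p*q - 5*q^3 - 18*p*q^2 + 8*p*q^3; G = 1 + (25/4)*q^2 + 15*p*q + 9*p^2 - 20*p*q^2 - 24*p^2*q + 16*p^2*q^2
Gamma^k_ij = (1/2) g^{kl} (d_i g_jl + d_j g_il - d_l g_ij), with g^inv = (1/(EG-F^2)) [[G, -F], [-F, E]]
first partials: E_p = 0, E_q = 9 + 6*q - 36*q^2 + 16*q^3, F_p = 9/2 + 3*q - 18*q^2 + 8*q^3, F_q = 15/4 + 15*q + 3*p - 15*q^2 - 36*p*q + 24*p*q^2, G_p = 15*q + 18*p - 20*q^2 - 48*p*q + 32*p*q^2, G_q = (25/2)*q + 15*p - 40*p*q - 24*p^2 + 32*p^2*q
D = EG - F^2 = 13/4 + 9*q + (37/4)*q^2 + 15*p*q + 9*p^2 - 12*q^3 - 20*p*q^2 - 24*p^2*q + 4*q^4 + 16*p^2*q^2
expanded: Gamma^p_pp = (G E_p - 2F F_p + F E_q)/(2D), Gamma^p_pq = (G E_q - F G_p)/(2D), Gamma^p_qq = (2G F_q - G G_p - F G_q)/(2D), Gamma^q_pp = (2E F_p - E E_q - F E_p)/(2D), Gamma^q_pq = (E G_p - F E_q)/(2D), Gamma^q_qq = (E G_q - 2F F_q + F G_p)/(2D); substitute and cancel common factors

Answer: Gamma_ppp = 0, Gamma_ppq = (32*q^3 - 72*q^2 + 12*q + 18)/(64*p^2*q^2 - 96*p^2*q + 36*p^2 - 80*p*q^2 + 60*p*q + 16*q^4 - 48*q^3 + 37*q^2 + 36*q + 13), Gamma_pqq = (32*p*q^2 - 48*p*q - 24*p - 20*q^2 + 30*q + 15)/(64*p^2*q^2 - 96*p^2*q + 36*p^2 - 80*p*q^2 + 60*p*q + 16*q^4 - 48*q^3 + 37*q^2 + 36*q + 13), Gamma_qpp = 0, Gamma_qpq = (64*p*q^2 - 96*p*q + 36*p - 40*q^2 + 30*q)/(64*p^2*q^2 - 96*p^2*q + 36*p^2 - 80*p*q^2 + 60*p*q + 16*q^4 - 48*q^3 + 37*q^2 + 36*q + 13), Gamma_qqq = (64*p^2*q - 48*p^2 - 80*p*q + 30*p + 25*q)/(64*p^2*q^2 - 96*p^2*q + 36*p^2 - 80*p*q^2 + 60*p*q + 16*q^4 - 48*q^3 + 37*q^2 + 36*q + 13)


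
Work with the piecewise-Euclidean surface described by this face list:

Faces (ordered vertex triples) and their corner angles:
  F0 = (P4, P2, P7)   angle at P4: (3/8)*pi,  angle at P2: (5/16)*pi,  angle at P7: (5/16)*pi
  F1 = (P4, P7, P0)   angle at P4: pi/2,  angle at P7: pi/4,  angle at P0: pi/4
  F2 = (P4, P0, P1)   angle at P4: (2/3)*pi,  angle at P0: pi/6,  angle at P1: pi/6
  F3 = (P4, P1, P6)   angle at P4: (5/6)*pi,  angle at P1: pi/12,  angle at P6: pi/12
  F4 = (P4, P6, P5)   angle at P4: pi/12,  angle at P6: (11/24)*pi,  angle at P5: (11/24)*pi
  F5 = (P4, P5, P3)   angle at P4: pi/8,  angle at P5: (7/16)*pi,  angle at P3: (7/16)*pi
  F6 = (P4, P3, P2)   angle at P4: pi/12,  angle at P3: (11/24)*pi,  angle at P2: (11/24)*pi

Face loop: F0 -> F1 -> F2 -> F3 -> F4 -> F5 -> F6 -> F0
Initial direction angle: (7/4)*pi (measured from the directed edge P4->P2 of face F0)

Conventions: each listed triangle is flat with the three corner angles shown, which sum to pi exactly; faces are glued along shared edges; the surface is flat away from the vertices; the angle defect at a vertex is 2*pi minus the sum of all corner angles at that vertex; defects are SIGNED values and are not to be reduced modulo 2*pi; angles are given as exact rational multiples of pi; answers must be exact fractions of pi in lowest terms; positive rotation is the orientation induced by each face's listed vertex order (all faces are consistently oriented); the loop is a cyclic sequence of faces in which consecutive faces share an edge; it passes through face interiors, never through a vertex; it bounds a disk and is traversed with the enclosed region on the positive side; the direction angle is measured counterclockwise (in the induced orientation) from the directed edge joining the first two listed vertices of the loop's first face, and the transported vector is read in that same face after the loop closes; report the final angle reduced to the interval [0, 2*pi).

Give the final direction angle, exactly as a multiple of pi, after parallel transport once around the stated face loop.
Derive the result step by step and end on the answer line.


enclosed vertex P4: corner angles sum to (8/3)*pi, defect = 2*pi - (8/3)*pi = (-2/3)*pi
by Gauss-Bonnet the loop rotates the vector by the enclosed defect sum (positive orientation, mod 2*pi)
final angle = (7/4)*pi - (2/3)*pi = (13/12)*pi (mod 2*pi)

Answer: final direction angle = (13/12)*pi


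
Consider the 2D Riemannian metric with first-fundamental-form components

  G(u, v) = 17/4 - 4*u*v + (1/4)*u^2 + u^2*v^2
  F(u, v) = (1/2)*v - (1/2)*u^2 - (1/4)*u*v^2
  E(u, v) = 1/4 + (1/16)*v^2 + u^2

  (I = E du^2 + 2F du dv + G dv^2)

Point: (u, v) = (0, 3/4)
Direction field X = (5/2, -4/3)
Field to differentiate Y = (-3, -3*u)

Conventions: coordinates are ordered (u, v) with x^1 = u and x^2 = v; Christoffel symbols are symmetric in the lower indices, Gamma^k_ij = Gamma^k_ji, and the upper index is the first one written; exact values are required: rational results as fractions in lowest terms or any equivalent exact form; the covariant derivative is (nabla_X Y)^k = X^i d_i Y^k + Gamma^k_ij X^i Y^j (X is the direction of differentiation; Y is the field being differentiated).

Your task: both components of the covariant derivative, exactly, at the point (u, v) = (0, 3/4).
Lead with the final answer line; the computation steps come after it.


Answer: (nabla_X Y)^u = 2580/1097, (nabla_X Y)^v = -77127/8776

E = 73/256, F = 3/8, G = 17/4 at the point
E_u = 0, E_v = 3/32, F_u = -9/64, F_v = 1/2, G_u = -3, G_v = 0
EG - F^2 = 1097/1024;  g^inv = (1024/1097) * [[17/4, -3/8], [-3/8, 73/256]]
first-kind symbols [ij,l] = (1/2)(d_i g_jl + d_j g_il - d_l g_ij): [uu,u] = E_u/2 = 0, [uu,v] = F_u - E_v/2 = -3/16, [uv,u] = E_v/2 = 3/64, [uv,v] = G_u/2 = -3/2, [vv,u] = F_v - G_u/2 = 2, [vv,v] = G_v/2 = 0
Gamma^u_ij = (G*[ij,u] - F*[ij,v])/(EG - F^2), Gamma^v_ij = (E*[ij,v] - F*[ij,u])/(EG - F^2)
Gamma_uuu = 72/1097, Gamma_uuv = 780/1097, Gamma_uvv = 8704/1097, Gamma_vuu = -219/4388, Gamma_vuv = -456/1097, Gamma_vvv = -768/1097
X = (5/2, -4/3), Y = (-3, 0) at the point


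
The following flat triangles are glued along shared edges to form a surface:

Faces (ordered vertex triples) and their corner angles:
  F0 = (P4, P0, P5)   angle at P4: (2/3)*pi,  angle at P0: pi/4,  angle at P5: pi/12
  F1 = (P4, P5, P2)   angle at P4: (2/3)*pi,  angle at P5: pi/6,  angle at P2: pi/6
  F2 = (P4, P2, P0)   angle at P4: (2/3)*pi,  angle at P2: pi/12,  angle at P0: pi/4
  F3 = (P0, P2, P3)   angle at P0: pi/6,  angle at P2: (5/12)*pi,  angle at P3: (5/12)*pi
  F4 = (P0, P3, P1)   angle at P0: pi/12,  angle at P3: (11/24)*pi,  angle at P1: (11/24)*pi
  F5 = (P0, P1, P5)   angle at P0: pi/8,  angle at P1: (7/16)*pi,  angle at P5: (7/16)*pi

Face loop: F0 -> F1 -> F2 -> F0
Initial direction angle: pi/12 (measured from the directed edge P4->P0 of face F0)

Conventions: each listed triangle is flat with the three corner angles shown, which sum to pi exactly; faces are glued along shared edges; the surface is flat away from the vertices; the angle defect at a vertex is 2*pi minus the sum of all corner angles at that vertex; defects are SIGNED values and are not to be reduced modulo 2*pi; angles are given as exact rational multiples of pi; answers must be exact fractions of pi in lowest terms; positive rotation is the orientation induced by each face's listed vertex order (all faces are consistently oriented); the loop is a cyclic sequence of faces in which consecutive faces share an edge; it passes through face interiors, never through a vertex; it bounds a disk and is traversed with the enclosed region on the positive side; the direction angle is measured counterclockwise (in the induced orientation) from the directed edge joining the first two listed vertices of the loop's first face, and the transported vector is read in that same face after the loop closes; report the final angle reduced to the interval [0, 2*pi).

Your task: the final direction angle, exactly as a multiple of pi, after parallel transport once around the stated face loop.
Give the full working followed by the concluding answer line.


enclosed vertex P4: corner angles sum to 2*pi, defect = 2*pi - 2*pi = 0
the rotation equals the total enclosed defect, so the final angle is initial + defects (mod 2*pi)
final angle = pi/12 + 0 = pi/12 (mod 2*pi)

Answer: final direction angle = pi/12


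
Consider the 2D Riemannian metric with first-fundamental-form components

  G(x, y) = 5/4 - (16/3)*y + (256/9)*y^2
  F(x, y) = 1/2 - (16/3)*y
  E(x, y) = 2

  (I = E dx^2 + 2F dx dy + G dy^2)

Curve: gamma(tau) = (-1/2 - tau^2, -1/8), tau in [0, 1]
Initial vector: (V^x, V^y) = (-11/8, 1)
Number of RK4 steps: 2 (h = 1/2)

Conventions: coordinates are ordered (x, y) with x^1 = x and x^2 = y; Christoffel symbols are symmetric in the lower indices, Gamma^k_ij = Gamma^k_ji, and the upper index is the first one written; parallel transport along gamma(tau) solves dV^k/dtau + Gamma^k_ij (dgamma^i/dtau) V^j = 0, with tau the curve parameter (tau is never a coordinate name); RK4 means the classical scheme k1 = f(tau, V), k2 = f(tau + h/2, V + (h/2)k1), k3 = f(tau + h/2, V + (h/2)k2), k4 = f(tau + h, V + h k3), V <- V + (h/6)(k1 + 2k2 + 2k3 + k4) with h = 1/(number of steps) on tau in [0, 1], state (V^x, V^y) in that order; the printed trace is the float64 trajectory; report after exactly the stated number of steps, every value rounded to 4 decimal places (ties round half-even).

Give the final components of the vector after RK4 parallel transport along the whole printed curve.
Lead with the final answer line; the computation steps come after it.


Answer: V^x = -1.3750, V^y = 1.0000

gamma'(tau) = (-2*tau, 0); f(tau, V)^k = -Gamma^k_ij(gamma(tau)) gamma'^i(tau) V^j; h = 1/2; intermediate values shown to 6 dp
curve data and Christoffel symbols at the stage parameters:
  tau = 0.000000: gamma = (-0.500000, -0.125000), gamma' = (0.000000, 0.000000); Gamma_xxx = 0.000000, Gamma_xxy = 0.000000, Gamma_xyy = -1.586777, Gamma_yxx = 0.000000, Gamma_yxy = 0.000000, Gamma_yyy = -1.851240
  tau = 0.250000: gamma = (-0.562500, -0.125000), gamma' = (-0.500000, 0.000000); Gamma_xxx = 0.000000, Gamma_xxy = 0.000000, Gamma_xyy = -1.586777, Gamma_yxx = 0.000000, Gamma_yxy = 0.000000, Gamma_yyy = -1.851240
  tau = 0.500000: gamma = (-0.750000, -0.125000), gamma' = (-1.000000, 0.000000); Gamma_xxx = 0.000000, Gamma_xxy = 0.000000, Gamma_xyy = -1.586777, Gamma_yxx = 0.000000, Gamma_yxy = 0.000000, Gamma_yyy = -1.851240
  tau = 0.750000: gamma = (-1.062500, -0.125000), gamma' = (-1.500000, 0.000000); Gamma_xxx = 0.000000, Gamma_xxy = 0.000000, Gamma_xyy = -1.586777, Gamma_yxx = 0.000000, Gamma_yxy = 0.000000, Gamma_yyy = -1.851240
  tau = 1.000000: gamma = (-1.500000, -0.125000), gamma' = (-2.000000, 0.000000); Gamma_xxx = 0.000000, Gamma_xxy = 0.000000, Gamma_xyy = -1.586777, Gamma_yxx = 0.000000, Gamma_yxy = 0.000000, Gamma_yyy = -1.851240
step 0: V^x = -1.3750, V^y = 1.0000
step 1: k1 = (0.000000, 0.000000), k2 = (0.000000, 0.000000), k3 = (0.000000, 0.000000), k4 = (0.000000, 0.000000); V <- V + (h/6)(k1 + 2k2 + 2k3 + k4): V^x = -1.3750, V^y = 1.0000
step 2: k1 = (0.000000, 0.000000), k2 = (0.000000, 0.000000), k3 = (0.000000, 0.000000), k4 = (0.000000, 0.000000); V <- V + (h/6)(k1 + 2k2 + 2k3 + k4): V^x = -1.3750, V^y = 1.0000


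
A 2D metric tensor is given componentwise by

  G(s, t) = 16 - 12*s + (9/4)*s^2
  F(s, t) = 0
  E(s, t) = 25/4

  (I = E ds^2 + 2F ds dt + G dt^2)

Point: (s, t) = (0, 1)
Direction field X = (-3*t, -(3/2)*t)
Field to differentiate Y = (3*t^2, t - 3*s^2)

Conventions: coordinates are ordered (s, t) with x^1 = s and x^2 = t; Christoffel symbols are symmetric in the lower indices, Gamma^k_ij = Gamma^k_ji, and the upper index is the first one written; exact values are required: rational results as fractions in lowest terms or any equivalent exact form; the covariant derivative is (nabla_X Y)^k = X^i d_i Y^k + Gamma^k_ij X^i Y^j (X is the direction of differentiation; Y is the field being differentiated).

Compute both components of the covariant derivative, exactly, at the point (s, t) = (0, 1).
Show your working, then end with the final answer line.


E = 25/4, F = 0, G = 16 at the point
E_s = 0, E_t = 0, F_s = 0, F_t = 0, G_s = -12, G_t = 0
EG - F^2 = 100;  g^inv = (1/100) * [[16, 0], [0, 25/4]]
first-kind symbols [ij,l] = (1/2)(d_i g_jl + d_j g_il - d_l g_ij): [ss,s] = E_s/2 = 0, [ss,t] = F_s - E_t/2 = 0, [st,s] = E_t/2 = 0, [st,t] = G_s/2 = -6, [tt,s] = F_t - G_s/2 = 6, [tt,t] = G_t/2 = 0
Gamma^s_ij = (G*[ij,s] - F*[ij,t])/(EG - F^2), Gamma^t_ij = (E*[ij,t] - F*[ij,s])/(EG - F^2)
Gamma_sss = 0, Gamma_sst = 0, Gamma_stt = 24/25, Gamma_tss = 0, Gamma_tst = -3/8, Gamma_ttt = 0
X = (-3, -3/2), Y = (3, 1) at the point

Answer: (nabla_X Y)^s = -261/25, (nabla_X Y)^t = 21/16


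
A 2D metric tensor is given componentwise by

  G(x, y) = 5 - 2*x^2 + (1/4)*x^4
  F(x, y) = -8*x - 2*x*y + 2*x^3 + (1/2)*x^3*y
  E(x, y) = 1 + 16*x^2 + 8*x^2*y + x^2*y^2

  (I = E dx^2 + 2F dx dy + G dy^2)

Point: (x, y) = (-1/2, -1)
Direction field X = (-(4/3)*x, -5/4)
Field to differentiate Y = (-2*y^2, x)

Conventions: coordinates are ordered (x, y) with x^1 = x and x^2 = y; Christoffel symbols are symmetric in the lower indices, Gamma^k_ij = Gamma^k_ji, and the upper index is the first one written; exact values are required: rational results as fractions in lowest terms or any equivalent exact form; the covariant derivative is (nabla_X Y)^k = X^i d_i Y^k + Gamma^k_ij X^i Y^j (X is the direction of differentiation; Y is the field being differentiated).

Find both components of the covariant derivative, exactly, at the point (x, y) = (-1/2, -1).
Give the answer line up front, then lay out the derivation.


Answer: (nabla_X Y)^x = -1677/433, (nabla_X Y)^y = 2696/1299

E = 13/4, F = 45/16, G = 289/64 at the point
E_x = -9, E_y = 3/2, F_x = -39/8, F_y = 15/16, G_x = 15/8, G_y = 0
EG - F^2 = 433/64;  g^inv = (64/433) * [[289/64, -45/16], [-45/16, 13/4]]
first-kind symbols [ij,l] = (1/2)(d_i g_jl + d_j g_il - d_l g_ij): [xx,x] = E_x/2 = -9/2, [xx,y] = F_x - E_y/2 = -45/8, [xy,x] = E_y/2 = 3/4, [xy,y] = G_x/2 = 15/16, [yy,x] = F_y - G_x/2 = 0, [yy,y] = G_y/2 = 0
Gamma^x_ij = (G*[ij,x] - F*[ij,y])/(EG - F^2), Gamma^y_ij = (E*[ij,y] - F*[ij,x])/(EG - F^2)
Gamma_xxx = -288/433, Gamma_xxy = 48/433, Gamma_xyy = 0, Gamma_yxx = -360/433, Gamma_yxy = 60/433, Gamma_yyy = 0
X = (2/3, -5/4), Y = (-2, -1/2) at the point


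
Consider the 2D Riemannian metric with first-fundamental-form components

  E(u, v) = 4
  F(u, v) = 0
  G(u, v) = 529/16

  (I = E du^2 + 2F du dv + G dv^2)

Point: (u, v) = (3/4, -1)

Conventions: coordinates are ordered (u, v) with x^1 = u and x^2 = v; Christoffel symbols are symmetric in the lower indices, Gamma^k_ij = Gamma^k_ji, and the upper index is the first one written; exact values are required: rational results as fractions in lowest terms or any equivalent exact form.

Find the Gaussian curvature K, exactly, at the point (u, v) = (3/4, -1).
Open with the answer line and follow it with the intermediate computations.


Answer: K = 0

E = 4, F = 0, G = 529/16, EG - F^2 = 529/4 at the point
E_u = 0, E_v = 0, F_u = 0, F_v = 0, G_u = 0, G_v = 0
E_vv = 0, F_uv = 0, G_uu = 0
Compute both Brioschi determinants and normalise by (EG - F^2)^2.
M1 = [[-E_vv/2 + F_uv - G_uu/2, E_u/2, F_u - E_v/2], [F_v - G_u/2, E, F], [G_v/2, F, G]] = [[0, 0, 0], [0, 4, 0], [0, 0, 529/16]]; det M1 = 0
M2 = [[0, E_v/2, G_u/2], [E_v/2, E, F], [G_u/2, F, G]] = [[0, 0, 0], [0, 4, 0], [0, 0, 529/16]]; det M2 = 0
det M1 - det M2 = 0; K = 0 / (529/4)^2 = 0


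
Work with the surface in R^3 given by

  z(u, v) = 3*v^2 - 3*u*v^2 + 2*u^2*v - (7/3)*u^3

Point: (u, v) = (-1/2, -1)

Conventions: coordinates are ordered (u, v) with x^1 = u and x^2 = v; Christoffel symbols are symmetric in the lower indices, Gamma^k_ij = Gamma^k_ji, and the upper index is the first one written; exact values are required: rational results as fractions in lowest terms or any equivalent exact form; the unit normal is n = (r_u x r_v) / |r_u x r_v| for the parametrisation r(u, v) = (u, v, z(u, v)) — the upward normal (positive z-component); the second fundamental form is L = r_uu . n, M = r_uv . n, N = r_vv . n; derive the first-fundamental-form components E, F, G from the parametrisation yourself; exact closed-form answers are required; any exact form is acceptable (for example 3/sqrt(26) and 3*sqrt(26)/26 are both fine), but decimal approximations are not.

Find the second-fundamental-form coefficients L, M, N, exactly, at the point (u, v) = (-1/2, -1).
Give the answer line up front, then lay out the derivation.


Answer: L = 4*sqrt(1293)/431, M = 16*sqrt(1293)/1293, N = 12*sqrt(1293)/431

z_u = -11/4, z_v = -17/2, z_uu = 3, z_uv = 4, z_vv = 9
E = 137/16, F = 187/8, G = 293/4; answer radicand W^2 = 1293/16
unnormalised second-form numerators: l = 3, m = 4, n = 9; L = l/sqrt(1293/16), and similarly M = m/sqrt(W^2), N = n/sqrt(W^2)


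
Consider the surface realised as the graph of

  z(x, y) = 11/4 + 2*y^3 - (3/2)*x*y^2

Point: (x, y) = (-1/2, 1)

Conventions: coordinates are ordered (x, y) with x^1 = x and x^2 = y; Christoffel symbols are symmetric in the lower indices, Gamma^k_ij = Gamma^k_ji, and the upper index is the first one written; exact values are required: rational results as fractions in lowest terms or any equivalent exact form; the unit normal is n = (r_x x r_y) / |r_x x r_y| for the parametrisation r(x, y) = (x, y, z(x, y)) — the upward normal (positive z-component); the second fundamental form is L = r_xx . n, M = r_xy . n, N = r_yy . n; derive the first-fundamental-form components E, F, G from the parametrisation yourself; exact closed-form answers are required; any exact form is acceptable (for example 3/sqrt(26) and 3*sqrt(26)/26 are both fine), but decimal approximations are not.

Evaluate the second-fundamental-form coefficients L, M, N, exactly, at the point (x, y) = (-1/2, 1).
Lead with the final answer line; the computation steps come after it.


Answer: L = 0, M = -3*sqrt(238)/119, N = 27*sqrt(238)/238

z_x = -3/2, z_y = 15/2, z_xx = 0, z_xy = -3, z_yy = 27/2
E = 13/4, F = -45/4, G = 229/4; answer radicand W^2 = 119/2
unnormalised second-form numerators: l = 0, m = -3, n = 27/2; L = l/sqrt(119/2), and similarly M = m/sqrt(W^2), N = n/sqrt(W^2)


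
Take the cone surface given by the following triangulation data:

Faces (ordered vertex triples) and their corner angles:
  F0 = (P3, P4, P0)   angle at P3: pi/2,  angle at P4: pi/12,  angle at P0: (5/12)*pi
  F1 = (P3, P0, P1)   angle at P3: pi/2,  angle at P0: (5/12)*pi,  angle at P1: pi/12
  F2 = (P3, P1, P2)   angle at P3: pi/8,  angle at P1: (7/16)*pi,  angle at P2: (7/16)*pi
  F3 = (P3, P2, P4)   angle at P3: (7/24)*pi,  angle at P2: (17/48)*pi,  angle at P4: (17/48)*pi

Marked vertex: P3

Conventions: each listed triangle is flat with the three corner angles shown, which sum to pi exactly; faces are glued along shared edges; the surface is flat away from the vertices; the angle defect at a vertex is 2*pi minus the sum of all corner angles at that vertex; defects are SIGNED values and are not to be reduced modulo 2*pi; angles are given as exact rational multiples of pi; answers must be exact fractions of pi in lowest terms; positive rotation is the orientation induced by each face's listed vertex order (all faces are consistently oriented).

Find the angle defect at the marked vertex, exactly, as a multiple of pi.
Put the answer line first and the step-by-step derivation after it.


Answer: defect(P3) = (7/12)*pi

Sum of corner angles at P3: (17/12)*pi
defect = 2*pi - (17/12)*pi


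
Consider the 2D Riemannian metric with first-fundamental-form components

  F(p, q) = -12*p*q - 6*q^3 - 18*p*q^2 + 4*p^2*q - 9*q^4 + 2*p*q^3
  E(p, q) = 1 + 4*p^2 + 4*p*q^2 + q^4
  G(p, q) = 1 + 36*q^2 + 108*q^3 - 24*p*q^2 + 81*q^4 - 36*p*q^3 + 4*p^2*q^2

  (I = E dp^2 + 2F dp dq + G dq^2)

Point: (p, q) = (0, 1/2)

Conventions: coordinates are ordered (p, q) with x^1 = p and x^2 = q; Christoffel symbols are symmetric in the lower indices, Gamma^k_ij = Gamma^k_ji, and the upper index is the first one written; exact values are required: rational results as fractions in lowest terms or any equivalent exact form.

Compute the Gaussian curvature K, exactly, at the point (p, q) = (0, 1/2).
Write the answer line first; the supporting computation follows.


Answer: K = -1984/52441

E = 17/16, F = -21/16, G = 457/16, EG - F^2 = 229/8 at the point
E_p = 1, E_q = 1/2, F_p = -41/4, F_q = -9, G_p = -21/2, G_q = 315/2
E_qq = 3, F_pq = -57/2, G_pp = 2
By Brioschi, K is (det M1 - det M2) divided by (EG - F^2) squared.
M1 = [[-E_qq/2 + F_pq - G_pp/2, E_p/2, F_p - E_q/2], [F_q - G_p/2, E, F], [G_q/2, F, G]] = [[-31, 1/2, -21/2], [-15/4, 17/16, -21/16], [315/4, -21/16, 457/16]]; det M1 = -469/8
M2 = [[0, E_q/2, G_p/2], [E_q/2, E, F], [G_p/2, F, G]] = [[0, 1/4, -21/4], [1/4, 17/16, -21/16], [-21/4, -21/16, 457/16]]; det M2 = -221/8
det M1 - det M2 = -31; K = -31 / (229/8)^2 = -1984/52441


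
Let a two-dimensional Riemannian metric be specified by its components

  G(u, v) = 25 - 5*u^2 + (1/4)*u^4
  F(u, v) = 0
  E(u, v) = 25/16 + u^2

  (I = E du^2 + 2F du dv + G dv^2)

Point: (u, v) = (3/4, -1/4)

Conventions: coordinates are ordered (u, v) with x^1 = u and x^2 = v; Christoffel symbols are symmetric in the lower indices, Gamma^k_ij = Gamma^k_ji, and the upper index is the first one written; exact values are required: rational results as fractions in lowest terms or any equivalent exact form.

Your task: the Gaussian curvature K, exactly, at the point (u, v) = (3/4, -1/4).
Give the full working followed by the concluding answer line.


E = 17/8, F = 0, G = 22801/1024, EG - F^2 = 387617/8192 at the point
E_u = 3/2, E_v = 0, F_u = 0, F_v = 0, G_u = -453/64, G_v = 0
E_vv = 0, F_uv = 0, G_uu = -133/16
Apply the Brioschi formula K = (det M1 - det M2)/(EG - F^2)^2 over the derivative matrices of E, F, G.
M1 = [[-E_vv/2 + F_uv - G_uu/2, E_u/2, F_u - E_v/2], [F_v - G_u/2, E, F], [G_v/2, F, G]] = [[133/32, 3/4, 0], [453/128, 17/8, 0], [0, 0, 22801/1024]]; det M1 = 72119563/524288
M2 = [[0, E_v/2, G_u/2], [E_v/2, E, F], [G_u/2, F, G]] = [[0, 0, -453/128], [0, 17/8, 0], [-453/128, 0, 22801/1024]]; det M2 = -3488553/131072
det M1 - det M2 = 86073775/524288; K = 86073775/524288 / (387617/8192)^2 = 3200/43639

Answer: K = 3200/43639


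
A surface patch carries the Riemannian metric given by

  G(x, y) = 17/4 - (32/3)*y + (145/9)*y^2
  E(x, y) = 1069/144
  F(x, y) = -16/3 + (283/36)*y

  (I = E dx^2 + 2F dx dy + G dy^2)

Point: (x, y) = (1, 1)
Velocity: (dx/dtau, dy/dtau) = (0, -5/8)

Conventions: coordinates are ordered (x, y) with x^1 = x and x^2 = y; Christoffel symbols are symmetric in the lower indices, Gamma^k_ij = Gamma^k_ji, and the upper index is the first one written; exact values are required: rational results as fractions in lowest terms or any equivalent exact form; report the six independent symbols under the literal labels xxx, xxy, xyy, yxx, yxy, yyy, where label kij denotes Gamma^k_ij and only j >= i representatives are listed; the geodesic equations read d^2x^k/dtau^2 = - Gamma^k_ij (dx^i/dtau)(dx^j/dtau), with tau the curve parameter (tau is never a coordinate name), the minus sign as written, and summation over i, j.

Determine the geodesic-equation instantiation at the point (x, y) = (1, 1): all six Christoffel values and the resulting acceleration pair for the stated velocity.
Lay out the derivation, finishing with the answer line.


E = 1069/144, F = 91/36, G = 349/36 at the point
E_x = 0, E_y = 0, F_x = 0, F_y = 283/36, G_x = 0, G_y = 194/9
EG - F^2 = 4197/64;  g^inv = (64/4197) * [[349/36, -91/36], [-91/36, 1069/144]]
first-kind symbols [ij,l] = (1/2)(d_i g_jl + d_j g_il - d_l g_ij): [xx,x] = E_x/2 = 0, [xx,y] = F_x - E_y/2 = 0, [xy,x] = E_y/2 = 0, [xy,y] = G_x/2 = 0, [yy,x] = F_y - G_x/2 = 283/36, [yy,y] = G_y/2 = 97/9
Gamma^x_ij = (G*[ij,x] - F*[ij,y])/(EG - F^2), Gamma^y_ij = (E*[ij,y] - F*[ij,x])/(EG - F^2)
Gamma_xxx = 0, Gamma_xxy = 0, Gamma_xyy = 28204/37773, Gamma_yxx = 0, Gamma_yxy = 0, Gamma_yyy = 34640/37773
d^2x/dtau^2 = -(Gamma_xxx*(0)^2 + 2*Gamma_xxy*(0)*(-5/8) + Gamma_xyy*(-5/8)^2) = -176275/604368
d^2y/dtau^2 = -(Gamma_yxx*(0)^2 + 2*Gamma_yxy*(0)*(-5/8) + Gamma_yyy*(-5/8)^2) = -54125/151092

Answer: Gamma_xxx = 0, Gamma_xxy = 0, Gamma_xyy = 28204/37773, Gamma_yxx = 0, Gamma_yxy = 0, Gamma_yyy = 34640/37773; accelerations (d^2x/dtau^2, d^2y/dtau^2) = (-176275/604368, -54125/151092)


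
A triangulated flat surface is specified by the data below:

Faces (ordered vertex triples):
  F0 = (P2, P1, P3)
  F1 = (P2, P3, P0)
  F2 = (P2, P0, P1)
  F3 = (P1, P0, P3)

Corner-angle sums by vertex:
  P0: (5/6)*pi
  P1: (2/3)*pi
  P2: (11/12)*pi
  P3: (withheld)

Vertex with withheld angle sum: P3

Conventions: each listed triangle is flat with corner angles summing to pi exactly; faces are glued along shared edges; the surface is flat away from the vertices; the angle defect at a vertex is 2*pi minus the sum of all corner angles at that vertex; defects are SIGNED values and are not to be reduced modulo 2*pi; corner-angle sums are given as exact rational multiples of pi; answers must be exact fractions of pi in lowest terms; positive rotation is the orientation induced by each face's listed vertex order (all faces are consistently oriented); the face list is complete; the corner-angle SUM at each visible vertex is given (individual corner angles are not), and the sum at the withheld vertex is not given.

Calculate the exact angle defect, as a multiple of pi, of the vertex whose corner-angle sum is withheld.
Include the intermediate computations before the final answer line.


V = 4, E = 6, F = 4; chi = V - E + F = 2
Gauss-Bonnet: total defect = 2*pi*chi = 4*pi; visible defects sum to (43/12)*pi

Answer: defect(P3) = (5/12)*pi


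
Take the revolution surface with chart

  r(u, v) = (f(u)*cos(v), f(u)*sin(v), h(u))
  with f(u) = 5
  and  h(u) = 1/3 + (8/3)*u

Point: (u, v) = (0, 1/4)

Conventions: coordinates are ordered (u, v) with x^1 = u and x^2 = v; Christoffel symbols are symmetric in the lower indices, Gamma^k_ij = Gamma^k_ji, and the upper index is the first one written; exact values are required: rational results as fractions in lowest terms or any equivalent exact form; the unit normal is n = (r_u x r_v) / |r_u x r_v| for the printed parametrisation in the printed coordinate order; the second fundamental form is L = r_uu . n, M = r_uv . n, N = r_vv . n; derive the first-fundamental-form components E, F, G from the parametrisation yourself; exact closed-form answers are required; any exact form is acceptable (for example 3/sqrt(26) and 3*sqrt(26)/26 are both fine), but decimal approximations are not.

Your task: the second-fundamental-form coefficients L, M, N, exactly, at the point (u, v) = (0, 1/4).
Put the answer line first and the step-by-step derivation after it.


Answer: L = 0, M = 0, N = 5

f = 5, f' = 0, f'' = 0, h' = 8/3, h'' = 0
E = 64/9, F = 0, G = 25; answer radicand W^2 = 64/9
unnormalised second-form numerators: l = 0, m = 0, n = 40/3; L = l/sqrt(64/9), and similarly M = m/sqrt(W^2), N = n/sqrt(W^2)


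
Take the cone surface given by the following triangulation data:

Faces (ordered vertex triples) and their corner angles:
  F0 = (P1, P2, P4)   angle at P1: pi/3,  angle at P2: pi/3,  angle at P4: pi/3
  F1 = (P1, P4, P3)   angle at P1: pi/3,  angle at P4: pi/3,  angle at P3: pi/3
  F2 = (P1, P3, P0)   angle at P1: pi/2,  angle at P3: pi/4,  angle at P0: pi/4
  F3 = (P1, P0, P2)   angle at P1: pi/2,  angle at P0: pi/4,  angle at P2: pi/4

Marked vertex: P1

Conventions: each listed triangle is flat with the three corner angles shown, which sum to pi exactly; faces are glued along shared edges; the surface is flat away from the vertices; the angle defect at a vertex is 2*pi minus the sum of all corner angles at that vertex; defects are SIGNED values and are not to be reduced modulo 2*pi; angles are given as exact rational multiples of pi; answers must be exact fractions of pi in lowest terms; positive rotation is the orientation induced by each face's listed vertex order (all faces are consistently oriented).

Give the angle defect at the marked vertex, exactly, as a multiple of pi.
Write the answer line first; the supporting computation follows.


Answer: defect(P1) = pi/3

Sum of corner angles at P1: (5/3)*pi
defect = 2*pi - (5/3)*pi


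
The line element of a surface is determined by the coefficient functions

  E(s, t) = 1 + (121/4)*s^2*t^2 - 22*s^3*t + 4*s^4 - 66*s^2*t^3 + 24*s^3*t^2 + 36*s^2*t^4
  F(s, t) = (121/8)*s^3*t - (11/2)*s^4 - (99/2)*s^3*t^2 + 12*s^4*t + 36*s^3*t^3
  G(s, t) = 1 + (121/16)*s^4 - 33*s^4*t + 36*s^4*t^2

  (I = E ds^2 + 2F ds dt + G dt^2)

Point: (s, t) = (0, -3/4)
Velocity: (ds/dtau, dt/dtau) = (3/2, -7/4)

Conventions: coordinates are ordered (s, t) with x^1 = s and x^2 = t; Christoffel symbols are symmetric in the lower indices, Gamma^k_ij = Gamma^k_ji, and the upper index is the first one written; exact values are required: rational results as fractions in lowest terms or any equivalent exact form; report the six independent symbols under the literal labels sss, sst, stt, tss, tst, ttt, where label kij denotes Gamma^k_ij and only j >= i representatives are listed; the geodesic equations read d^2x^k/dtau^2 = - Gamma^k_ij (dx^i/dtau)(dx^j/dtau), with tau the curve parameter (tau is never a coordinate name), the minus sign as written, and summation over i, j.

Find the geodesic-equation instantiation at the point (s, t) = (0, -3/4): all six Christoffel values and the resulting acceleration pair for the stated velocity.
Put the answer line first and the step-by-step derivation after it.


Answer: Gamma_sss = 0, Gamma_sst = 0, Gamma_stt = 0, Gamma_tss = 0, Gamma_tst = 0, Gamma_ttt = 0; accelerations (d^2s/dtau^2, d^2t/dtau^2) = (0, 0)

E = 1, F = 0, G = 1 at the point
E_s = 0, E_t = 0, F_s = 0, F_t = 0, G_s = 0, G_t = 0
EG - F^2 = 1;  g^inv = (1) * [[1, 0], [0, 1]]
first-kind symbols [ij,l] = (1/2)(d_i g_jl + d_j g_il - d_l g_ij): [ss,s] = E_s/2 = 0, [ss,t] = F_s - E_t/2 = 0, [st,s] = E_t/2 = 0, [st,t] = G_s/2 = 0, [tt,s] = F_t - G_s/2 = 0, [tt,t] = G_t/2 = 0
Gamma^s_ij = (G*[ij,s] - F*[ij,t])/(EG - F^2), Gamma^t_ij = (E*[ij,t] - F*[ij,s])/(EG - F^2)
Gamma_sss = 0, Gamma_sst = 0, Gamma_stt = 0, Gamma_tss = 0, Gamma_tst = 0, Gamma_ttt = 0
d^2s/dtau^2 = -(Gamma_sss*(3/2)^2 + 2*Gamma_sst*(3/2)*(-7/4) + Gamma_stt*(-7/4)^2) = 0
d^2t/dtau^2 = -(Gamma_tss*(3/2)^2 + 2*Gamma_tst*(3/2)*(-7/4) + Gamma_ttt*(-7/4)^2) = 0
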